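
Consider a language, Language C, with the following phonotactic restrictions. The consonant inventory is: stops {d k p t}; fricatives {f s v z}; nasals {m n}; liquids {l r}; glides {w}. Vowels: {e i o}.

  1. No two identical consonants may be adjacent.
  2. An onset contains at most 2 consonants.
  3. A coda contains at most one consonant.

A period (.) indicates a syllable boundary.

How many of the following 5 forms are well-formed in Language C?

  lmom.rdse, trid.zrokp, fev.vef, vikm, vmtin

lmom.rdse — violates constraint 2: syllable 2 onset /rds/ has 3 consonants (> 2) → ill-formed
trid.zrokp — violates constraint 3: syllable 2 coda /kp/ has 2 consonants (> 1) → ill-formed
fev.vef — violates constraint 1: adjacent identical consonants /vv/ → ill-formed
vikm — violates constraint 3: syllable 1 coda /km/ has 2 consonants (> 1) → ill-formed
vmtin — violates constraint 2: syllable 1 onset /vmt/ has 3 consonants (> 2) → ill-formed
No form is well-formed → 0.

0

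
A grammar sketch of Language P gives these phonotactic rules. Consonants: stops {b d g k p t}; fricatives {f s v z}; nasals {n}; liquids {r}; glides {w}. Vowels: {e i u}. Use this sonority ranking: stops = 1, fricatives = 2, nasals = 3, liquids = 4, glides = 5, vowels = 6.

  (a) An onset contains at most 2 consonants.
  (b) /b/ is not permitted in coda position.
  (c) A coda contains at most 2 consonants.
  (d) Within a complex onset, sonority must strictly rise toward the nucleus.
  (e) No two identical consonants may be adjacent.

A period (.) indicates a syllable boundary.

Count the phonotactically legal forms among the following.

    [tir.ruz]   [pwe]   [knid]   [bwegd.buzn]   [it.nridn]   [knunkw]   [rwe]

5

[tir.ruz] — violates constraint (e): adjacent identical consonants /rr/ → phonotactically illegal
[pwe] — σ1 onset /pw/ (1→5 rises), coda /∅/ ok → phonotactically legal
[knid] — σ1 onset /kn/ (1→3 rises), coda /d/ ok → phonotactically legal
[bwegd.buzn] — σ1 onset /bw/ (1→5 rises), coda /gd/ (2C) ok; σ2 onset /b/, coda /zn/ (2C) ok → phonotactically legal
[it.nridn] — σ1 onset /∅/, coda /t/ ok; σ2 onset /nr/ (3→4 rises), coda /dn/ (2C) ok → phonotactically legal
[knunkw] — violates constraint (c): syllable 1 coda /nkw/ has 3 consonants (> 2) → phonotactically illegal
[rwe] — σ1 onset /rw/ (4→5 rises), coda /∅/ ok → phonotactically legal
Phonotactically legal: [pwe], [knid], [bwegd.buzn], [it.nridn], [rwe] → 5.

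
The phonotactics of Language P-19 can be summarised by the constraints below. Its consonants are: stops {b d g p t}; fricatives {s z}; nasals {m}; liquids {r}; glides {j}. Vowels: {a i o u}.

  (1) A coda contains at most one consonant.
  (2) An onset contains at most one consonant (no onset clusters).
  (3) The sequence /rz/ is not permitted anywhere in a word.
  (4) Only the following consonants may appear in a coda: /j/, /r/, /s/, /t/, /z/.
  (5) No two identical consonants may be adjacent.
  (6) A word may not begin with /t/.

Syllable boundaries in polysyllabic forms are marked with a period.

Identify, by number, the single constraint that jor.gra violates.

jor.gra: syllable 2 onset /gr/ has 2 consonants (> 1).
This is a violation of constraint 2: "An onset contains at most one consonant (no onset clusters)."
The remaining constraints (1, 3, 4, 5, 6) are satisfied.

2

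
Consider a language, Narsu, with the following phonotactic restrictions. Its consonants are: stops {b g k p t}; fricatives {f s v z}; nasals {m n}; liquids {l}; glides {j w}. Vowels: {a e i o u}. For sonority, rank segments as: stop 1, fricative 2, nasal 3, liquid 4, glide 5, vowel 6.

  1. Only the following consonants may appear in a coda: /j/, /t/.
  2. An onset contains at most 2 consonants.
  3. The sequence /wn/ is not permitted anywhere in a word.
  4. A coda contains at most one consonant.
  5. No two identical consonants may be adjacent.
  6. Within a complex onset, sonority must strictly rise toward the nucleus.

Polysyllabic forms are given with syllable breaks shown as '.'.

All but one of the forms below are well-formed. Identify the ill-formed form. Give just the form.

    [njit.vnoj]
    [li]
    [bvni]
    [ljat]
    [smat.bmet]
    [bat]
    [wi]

[bvni]

[njit.vnoj] — σ1 onset /nj/ (3→5 rises), coda /t/ ok; σ2 onset /vn/ (2→3 rises), coda /j/ ok → well-formed
[li] — σ1 onset /l/, coda /∅/ ok → well-formed
[bvni] — violates constraint 2: syllable 1 onset /bvn/ has 3 consonants (> 2) → ill-formed
[ljat] — σ1 onset /lj/ (4→5 rises), coda /t/ ok → well-formed
[smat.bmet] — σ1 onset /sm/ (2→3 rises), coda /t/ ok; σ2 onset /bm/ (1→3 rises), coda /t/ ok → well-formed
[bat] — σ1 onset /b/, coda /t/ ok → well-formed
[wi] — σ1 onset /w/, coda /∅/ ok → well-formed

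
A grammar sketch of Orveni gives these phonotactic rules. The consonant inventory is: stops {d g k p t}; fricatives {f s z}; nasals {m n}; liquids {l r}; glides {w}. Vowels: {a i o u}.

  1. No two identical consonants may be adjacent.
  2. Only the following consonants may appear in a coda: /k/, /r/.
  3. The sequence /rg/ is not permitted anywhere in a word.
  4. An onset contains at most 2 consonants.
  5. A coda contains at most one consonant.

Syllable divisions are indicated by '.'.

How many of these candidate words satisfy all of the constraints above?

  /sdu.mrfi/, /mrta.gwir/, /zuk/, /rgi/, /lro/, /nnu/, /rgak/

/sdu.mrfi/ — violates constraint 4: syllable 2 onset /mrf/ has 3 consonants (> 2) → illicit
/mrta.gwir/ — violates constraint 4: syllable 1 onset /mrt/ has 3 consonants (> 2) → illicit
/zuk/ — σ1 onset /z/, coda /k/ ok → licit
/rgi/ — violates constraint 3: contains banned sequence /rg/ → illicit
/lro/ — σ1 onset /lr/ (2C), coda /∅/ ok → licit
/nnu/ — violates constraint 1: adjacent identical consonants /nn/ → illicit
/rgak/ — violates constraint 3: contains banned sequence /rg/ → illicit
Licit: /zuk/, /lro/ → 2.

2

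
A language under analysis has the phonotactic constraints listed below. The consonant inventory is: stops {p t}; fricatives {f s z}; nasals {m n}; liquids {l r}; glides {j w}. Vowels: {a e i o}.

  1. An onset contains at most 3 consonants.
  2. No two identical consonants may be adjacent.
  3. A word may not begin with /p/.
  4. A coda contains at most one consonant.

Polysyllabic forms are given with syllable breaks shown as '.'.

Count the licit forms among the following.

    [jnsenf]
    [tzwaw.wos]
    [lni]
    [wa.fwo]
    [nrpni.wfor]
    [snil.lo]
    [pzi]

[jnsenf] — violates constraint 4: syllable 1 coda /nf/ has 2 consonants (> 1) → illicit
[tzwaw.wos] — violates constraint 2: adjacent identical consonants /ww/ → illicit
[lni] — σ1 onset /ln/ (2C), coda /∅/ ok → licit
[wa.fwo] — σ1 onset /w/, coda /∅/ ok; σ2 onset /fw/ (2C), coda /∅/ ok → licit
[nrpni.wfor] — violates constraint 1: syllable 1 onset /nrpn/ has 4 consonants (> 3) → illicit
[snil.lo] — violates constraint 2: adjacent identical consonants /ll/ → illicit
[pzi] — violates constraint 3: word begins with /p/ → illicit
Licit: [lni], [wa.fwo] → 2.

2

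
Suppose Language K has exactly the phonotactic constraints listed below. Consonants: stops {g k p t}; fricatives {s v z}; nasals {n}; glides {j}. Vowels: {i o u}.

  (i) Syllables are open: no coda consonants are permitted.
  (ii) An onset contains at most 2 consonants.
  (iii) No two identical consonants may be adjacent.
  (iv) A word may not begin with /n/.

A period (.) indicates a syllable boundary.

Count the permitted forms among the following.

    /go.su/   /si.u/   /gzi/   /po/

4

/go.su/ — σ1 onset /g/, coda /∅/ ok; σ2 onset /s/, coda /∅/ ok → permitted
/si.u/ — σ1 onset /s/, coda /∅/ ok; σ2 onset /∅/, coda /∅/ ok → permitted
/gzi/ — σ1 onset /gz/ (2C), coda /∅/ ok → permitted
/po/ — σ1 onset /p/, coda /∅/ ok → permitted
Permitted: /go.su/, /si.u/, /gzi/, /po/ → 4.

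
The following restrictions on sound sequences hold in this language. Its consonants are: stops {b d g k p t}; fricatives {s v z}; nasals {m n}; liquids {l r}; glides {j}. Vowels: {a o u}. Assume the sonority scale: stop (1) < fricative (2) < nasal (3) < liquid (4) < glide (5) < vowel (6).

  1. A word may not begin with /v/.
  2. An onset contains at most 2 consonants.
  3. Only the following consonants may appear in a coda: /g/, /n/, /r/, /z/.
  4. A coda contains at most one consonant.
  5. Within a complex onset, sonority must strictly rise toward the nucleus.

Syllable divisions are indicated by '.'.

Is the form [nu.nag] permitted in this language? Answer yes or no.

yes

[nu.nag] — σ1 onset /n/, coda /∅/ ok; σ2 onset /n/, coda /g/ ok → permitted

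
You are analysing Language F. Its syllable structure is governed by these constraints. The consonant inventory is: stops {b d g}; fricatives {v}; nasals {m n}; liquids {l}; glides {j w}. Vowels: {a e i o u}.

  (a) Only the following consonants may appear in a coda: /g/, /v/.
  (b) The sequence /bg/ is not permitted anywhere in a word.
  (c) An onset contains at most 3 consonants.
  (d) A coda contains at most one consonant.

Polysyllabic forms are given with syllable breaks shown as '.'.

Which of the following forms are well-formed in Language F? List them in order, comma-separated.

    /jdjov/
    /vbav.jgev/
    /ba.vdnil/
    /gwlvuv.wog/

/jdjov/, /vbav.jgev/

/jdjov/ — σ1 onset /jdj/ (3C), coda /v/ ok → well-formed
/vbav.jgev/ — σ1 onset /vb/ (2C), coda /v/ ok; σ2 onset /jg/ (2C), coda /v/ ok → well-formed
/ba.vdnil/ — violates constraint (a): syllable 2 coda contains /l/, which is not a licensed coda consonant → ill-formed
/gwlvuv.wog/ — violates constraint (c): syllable 1 onset /gwlv/ has 4 consonants (> 3) → ill-formed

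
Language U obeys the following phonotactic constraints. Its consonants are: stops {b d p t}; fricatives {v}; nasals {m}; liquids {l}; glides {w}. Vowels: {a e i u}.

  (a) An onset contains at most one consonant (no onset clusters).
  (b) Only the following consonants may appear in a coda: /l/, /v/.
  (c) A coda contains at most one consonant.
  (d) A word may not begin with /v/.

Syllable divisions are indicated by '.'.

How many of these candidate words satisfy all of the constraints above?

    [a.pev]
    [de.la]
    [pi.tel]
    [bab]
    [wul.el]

4

[a.pev] — σ1 onset /∅/, coda /∅/ ok; σ2 onset /p/, coda /v/ ok → licit
[de.la] — σ1 onset /d/, coda /∅/ ok; σ2 onset /l/, coda /∅/ ok → licit
[pi.tel] — σ1 onset /p/, coda /∅/ ok; σ2 onset /t/, coda /l/ ok → licit
[bab] — violates constraint (b): syllable 1 coda contains /b/, which is not a licensed coda consonant → illicit
[wul.el] — σ1 onset /w/, coda /l/ ok; σ2 onset /∅/, coda /l/ ok → licit
Licit: [a.pev], [de.la], [pi.tel], [wul.el] → 4.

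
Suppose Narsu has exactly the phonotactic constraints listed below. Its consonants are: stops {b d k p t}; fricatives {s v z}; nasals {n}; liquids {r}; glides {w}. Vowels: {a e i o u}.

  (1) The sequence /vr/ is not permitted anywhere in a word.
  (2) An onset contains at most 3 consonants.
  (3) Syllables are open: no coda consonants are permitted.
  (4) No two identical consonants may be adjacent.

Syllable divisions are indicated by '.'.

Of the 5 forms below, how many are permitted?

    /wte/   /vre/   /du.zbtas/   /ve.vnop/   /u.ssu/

1

/wte/ — σ1 onset /wt/ (2C), coda /∅/ ok → permitted
/vre/ — violates constraint 1: contains banned sequence /vr/ → not permitted
/du.zbtas/ — violates constraint 3: syllable 2 coda /s/ has 1 consonant (> 0) → not permitted
/ve.vnop/ — violates constraint 3: syllable 2 coda /p/ has 1 consonant (> 0) → not permitted
/u.ssu/ — violates constraint 4: adjacent identical consonants /ss/ → not permitted
Permitted: /wte/ → 1.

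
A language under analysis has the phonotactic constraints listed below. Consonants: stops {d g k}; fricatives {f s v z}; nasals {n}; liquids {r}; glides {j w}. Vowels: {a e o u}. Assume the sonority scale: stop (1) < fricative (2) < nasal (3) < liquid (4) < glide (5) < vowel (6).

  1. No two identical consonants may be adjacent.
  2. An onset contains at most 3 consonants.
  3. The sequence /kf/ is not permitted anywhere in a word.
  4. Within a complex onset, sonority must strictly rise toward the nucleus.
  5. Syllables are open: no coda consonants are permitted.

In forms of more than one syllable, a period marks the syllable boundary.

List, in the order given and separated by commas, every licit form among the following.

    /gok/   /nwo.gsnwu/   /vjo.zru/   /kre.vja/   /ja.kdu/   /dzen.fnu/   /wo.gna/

/gok/ — violates constraint 5: syllable 1 coda /k/ has 1 consonant (> 0) → illicit
/nwo.gsnwu/ — violates constraint 2: syllable 2 onset /gsnw/ has 4 consonants (> 3) → illicit
/vjo.zru/ — σ1 onset /vj/ (2→5 rises), coda /∅/ ok; σ2 onset /zr/ (2→4 rises), coda /∅/ ok → licit
/kre.vja/ — σ1 onset /kr/ (1→4 rises), coda /∅/ ok; σ2 onset /vj/ (2→5 rises), coda /∅/ ok → licit
/ja.kdu/ — violates constraint 4: syllable 2 onset /kd/: /k/ (stop, 1) → /d/ (stop, 1) does not rise → illicit
/dzen.fnu/ — violates constraint 5: syllable 1 coda /n/ has 1 consonant (> 0) → illicit
/wo.gna/ — σ1 onset /w/, coda /∅/ ok; σ2 onset /gn/ (1→3 rises), coda /∅/ ok → licit

/vjo.zru/, /kre.vja/, /wo.gna/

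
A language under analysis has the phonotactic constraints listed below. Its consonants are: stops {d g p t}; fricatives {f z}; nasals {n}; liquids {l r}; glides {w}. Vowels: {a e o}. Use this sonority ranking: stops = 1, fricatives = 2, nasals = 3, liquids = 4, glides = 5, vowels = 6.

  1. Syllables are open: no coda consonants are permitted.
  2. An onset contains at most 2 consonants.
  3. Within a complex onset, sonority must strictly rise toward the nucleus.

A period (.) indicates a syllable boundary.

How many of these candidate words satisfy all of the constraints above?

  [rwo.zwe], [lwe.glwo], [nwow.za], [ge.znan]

1

[rwo.zwe] — σ1 onset /rw/ (4→5 rises), coda /∅/ ok; σ2 onset /zw/ (2→5 rises), coda /∅/ ok → phonotactically legal
[lwe.glwo] — violates constraint 2: syllable 2 onset /glw/ has 3 consonants (> 2) → phonotactically illegal
[nwow.za] — violates constraint 1: syllable 1 coda /w/ has 1 consonant (> 0) → phonotactically illegal
[ge.znan] — violates constraint 1: syllable 2 coda /n/ has 1 consonant (> 0) → phonotactically illegal
Phonotactically legal: [rwo.zwe] → 1.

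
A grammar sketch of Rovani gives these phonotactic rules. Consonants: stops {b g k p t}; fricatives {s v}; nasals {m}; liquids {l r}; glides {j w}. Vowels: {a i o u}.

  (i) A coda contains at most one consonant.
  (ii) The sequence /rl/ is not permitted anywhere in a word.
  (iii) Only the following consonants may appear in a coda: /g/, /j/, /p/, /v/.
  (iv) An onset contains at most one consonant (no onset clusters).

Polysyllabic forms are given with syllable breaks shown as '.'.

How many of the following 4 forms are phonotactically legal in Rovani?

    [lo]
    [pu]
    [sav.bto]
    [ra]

[lo] — σ1 onset /l/, coda /∅/ ok → phonotactically legal
[pu] — σ1 onset /p/, coda /∅/ ok → phonotactically legal
[sav.bto] — violates constraint (iv): syllable 2 onset /bt/ has 2 consonants (> 1) → phonotactically illegal
[ra] — σ1 onset /r/, coda /∅/ ok → phonotactically legal
Phonotactically legal: [lo], [pu], [ra] → 3.

3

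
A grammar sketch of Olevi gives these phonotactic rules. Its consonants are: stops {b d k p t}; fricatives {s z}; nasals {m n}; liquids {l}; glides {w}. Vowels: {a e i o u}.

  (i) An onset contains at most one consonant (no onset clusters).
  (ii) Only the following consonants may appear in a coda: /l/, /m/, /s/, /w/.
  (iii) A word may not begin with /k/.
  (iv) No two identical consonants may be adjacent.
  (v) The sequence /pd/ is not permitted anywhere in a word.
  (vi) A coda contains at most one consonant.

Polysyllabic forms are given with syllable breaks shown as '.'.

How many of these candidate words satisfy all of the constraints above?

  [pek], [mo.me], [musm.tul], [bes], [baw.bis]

3

[pek] — violates constraint (ii): syllable 1 coda contains /k/, which is not a licensed coda consonant → not permitted
[mo.me] — σ1 onset /m/, coda /∅/ ok; σ2 onset /m/, coda /∅/ ok → permitted
[musm.tul] — violates constraint (vi): syllable 1 coda /sm/ has 2 consonants (> 1) → not permitted
[bes] — σ1 onset /b/, coda /s/ ok → permitted
[baw.bis] — σ1 onset /b/, coda /w/ ok; σ2 onset /b/, coda /s/ ok → permitted
Permitted: [mo.me], [bes], [baw.bis] → 3.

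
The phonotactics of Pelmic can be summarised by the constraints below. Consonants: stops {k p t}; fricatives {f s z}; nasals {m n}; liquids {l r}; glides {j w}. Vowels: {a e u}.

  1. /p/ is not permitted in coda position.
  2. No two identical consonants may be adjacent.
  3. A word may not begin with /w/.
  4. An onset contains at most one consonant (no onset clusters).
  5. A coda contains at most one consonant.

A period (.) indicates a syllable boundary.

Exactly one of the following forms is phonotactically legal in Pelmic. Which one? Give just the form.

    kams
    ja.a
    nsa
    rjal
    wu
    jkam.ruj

kams — violates constraint 5: syllable 1 coda /ms/ has 2 consonants (> 1) → phonotactically illegal
ja.a — σ1 onset /j/, coda /∅/ ok; σ2 onset /∅/, coda /∅/ ok → phonotactically legal
nsa — violates constraint 4: syllable 1 onset /ns/ has 2 consonants (> 1) → phonotactically illegal
rjal — violates constraint 4: syllable 1 onset /rj/ has 2 consonants (> 1) → phonotactically illegal
wu — violates constraint 3: word begins with /w/ → phonotactically illegal
jkam.ruj — violates constraint 4: syllable 1 onset /jk/ has 2 consonants (> 1) → phonotactically illegal

ja.a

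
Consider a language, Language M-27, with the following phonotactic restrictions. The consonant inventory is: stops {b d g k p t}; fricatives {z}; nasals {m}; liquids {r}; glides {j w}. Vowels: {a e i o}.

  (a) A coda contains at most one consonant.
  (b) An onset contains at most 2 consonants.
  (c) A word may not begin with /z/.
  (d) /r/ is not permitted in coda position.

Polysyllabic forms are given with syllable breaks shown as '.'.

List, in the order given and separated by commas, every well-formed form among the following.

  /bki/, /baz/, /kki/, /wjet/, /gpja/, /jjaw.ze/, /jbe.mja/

/bki/ — σ1 onset /bk/ (2C), coda /∅/ ok → well-formed
/baz/ — σ1 onset /b/, coda /z/ ok → well-formed
/kki/ — σ1 onset /kk/ (2C), coda /∅/ ok → well-formed
/wjet/ — σ1 onset /wj/ (2C), coda /t/ ok → well-formed
/gpja/ — violates constraint (b): syllable 1 onset /gpj/ has 3 consonants (> 2) → ill-formed
/jjaw.ze/ — σ1 onset /jj/ (2C), coda /w/ ok; σ2 onset /z/, coda /∅/ ok → well-formed
/jbe.mja/ — σ1 onset /jb/ (2C), coda /∅/ ok; σ2 onset /mj/ (2C), coda /∅/ ok → well-formed

/bki/, /baz/, /kki/, /wjet/, /jjaw.ze/, /jbe.mja/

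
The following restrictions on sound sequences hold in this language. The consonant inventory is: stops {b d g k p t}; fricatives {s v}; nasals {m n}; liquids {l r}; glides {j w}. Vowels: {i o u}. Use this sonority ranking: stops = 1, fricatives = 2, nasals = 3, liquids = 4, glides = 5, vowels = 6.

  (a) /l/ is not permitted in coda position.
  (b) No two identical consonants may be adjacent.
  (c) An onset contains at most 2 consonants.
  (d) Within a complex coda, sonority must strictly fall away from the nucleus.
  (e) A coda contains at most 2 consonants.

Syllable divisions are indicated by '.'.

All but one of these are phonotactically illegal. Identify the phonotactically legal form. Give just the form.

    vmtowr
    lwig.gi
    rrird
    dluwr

dluwr

vmtowr — violates constraint (c): syllable 1 onset /vmt/ has 3 consonants (> 2) → phonotactically illegal
lwig.gi — violates constraint (b): adjacent identical consonants /gg/ → phonotactically illegal
rrird — violates constraint (b): adjacent identical consonants /rr/ → phonotactically illegal
dluwr — σ1 onset /dl/ (2C), coda /wr/ (5→4 falls) ok → phonotactically legal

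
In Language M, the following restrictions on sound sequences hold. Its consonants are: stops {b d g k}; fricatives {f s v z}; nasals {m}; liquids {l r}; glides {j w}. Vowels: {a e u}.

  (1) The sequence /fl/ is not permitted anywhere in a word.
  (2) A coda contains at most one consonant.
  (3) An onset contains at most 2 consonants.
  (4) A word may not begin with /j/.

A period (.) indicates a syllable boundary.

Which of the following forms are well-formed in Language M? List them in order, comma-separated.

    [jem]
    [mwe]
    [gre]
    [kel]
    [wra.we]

[mwe], [gre], [kel], [wra.we]

[jem] — violates constraint 4: word begins with /j/ → ill-formed
[mwe] — σ1 onset /mw/ (2C), coda /∅/ ok → well-formed
[gre] — σ1 onset /gr/ (2C), coda /∅/ ok → well-formed
[kel] — σ1 onset /k/, coda /l/ ok → well-formed
[wra.we] — σ1 onset /wr/ (2C), coda /∅/ ok; σ2 onset /w/, coda /∅/ ok → well-formed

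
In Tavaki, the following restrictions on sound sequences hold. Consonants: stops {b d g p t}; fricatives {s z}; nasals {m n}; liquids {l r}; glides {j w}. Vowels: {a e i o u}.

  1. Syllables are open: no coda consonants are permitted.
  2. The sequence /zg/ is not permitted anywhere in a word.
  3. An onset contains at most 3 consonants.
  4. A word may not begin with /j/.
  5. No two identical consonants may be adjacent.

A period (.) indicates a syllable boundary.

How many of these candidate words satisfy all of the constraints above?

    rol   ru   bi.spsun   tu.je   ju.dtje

2

rol — violates constraint 1: syllable 1 coda /l/ has 1 consonant (> 0) → ill-formed
ru — σ1 onset /r/, coda /∅/ ok → well-formed
bi.spsun — violates constraint 1: syllable 2 coda /n/ has 1 consonant (> 0) → ill-formed
tu.je — σ1 onset /t/, coda /∅/ ok; σ2 onset /j/, coda /∅/ ok → well-formed
ju.dtje — violates constraint 4: word begins with /j/ → ill-formed
Well-formed: ru, tu.je → 2.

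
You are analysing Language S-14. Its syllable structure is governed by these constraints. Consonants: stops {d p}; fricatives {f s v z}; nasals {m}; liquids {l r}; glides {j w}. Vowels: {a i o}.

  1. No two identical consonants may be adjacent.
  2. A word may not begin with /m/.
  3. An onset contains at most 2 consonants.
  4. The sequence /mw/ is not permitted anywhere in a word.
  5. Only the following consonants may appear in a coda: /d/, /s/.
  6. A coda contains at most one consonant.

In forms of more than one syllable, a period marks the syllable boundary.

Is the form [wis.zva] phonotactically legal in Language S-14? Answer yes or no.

[wis.zva] — σ1 onset /w/, coda /s/ ok; σ2 onset /zv/ (2C), coda /∅/ ok → phonotactically legal

yes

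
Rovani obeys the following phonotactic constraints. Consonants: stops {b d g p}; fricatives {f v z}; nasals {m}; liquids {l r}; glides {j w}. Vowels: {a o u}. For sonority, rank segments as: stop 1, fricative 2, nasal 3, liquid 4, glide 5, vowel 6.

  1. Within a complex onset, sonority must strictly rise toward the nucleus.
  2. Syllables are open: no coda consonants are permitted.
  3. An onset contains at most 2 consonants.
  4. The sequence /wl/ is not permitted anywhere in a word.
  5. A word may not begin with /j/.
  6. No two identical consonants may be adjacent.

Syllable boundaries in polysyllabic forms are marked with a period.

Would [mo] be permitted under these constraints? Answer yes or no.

[mo] — σ1 onset /m/, coda /∅/ ok → permitted

yes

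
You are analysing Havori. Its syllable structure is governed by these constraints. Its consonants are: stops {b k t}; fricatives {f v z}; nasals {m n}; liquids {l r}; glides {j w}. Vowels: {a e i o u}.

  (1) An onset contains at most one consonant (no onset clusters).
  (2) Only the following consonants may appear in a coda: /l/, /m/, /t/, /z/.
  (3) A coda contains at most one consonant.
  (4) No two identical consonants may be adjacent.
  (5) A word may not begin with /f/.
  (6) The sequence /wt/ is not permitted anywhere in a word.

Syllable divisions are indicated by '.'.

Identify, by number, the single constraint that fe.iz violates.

fe.iz: word begins with /f/.
This is a violation of constraint 5: "A word may not begin with /f/."
The remaining constraints (1, 2, 3, 4, 6) are satisfied.

5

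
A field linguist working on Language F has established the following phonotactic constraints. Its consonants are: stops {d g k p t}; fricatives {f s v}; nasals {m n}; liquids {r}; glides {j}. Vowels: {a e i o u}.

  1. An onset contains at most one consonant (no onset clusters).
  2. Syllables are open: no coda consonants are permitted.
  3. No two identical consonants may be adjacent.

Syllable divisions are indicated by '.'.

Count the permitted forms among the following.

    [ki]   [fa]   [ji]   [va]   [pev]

4

[ki] — σ1 onset /k/, coda /∅/ ok → permitted
[fa] — σ1 onset /f/, coda /∅/ ok → permitted
[ji] — σ1 onset /j/, coda /∅/ ok → permitted
[va] — σ1 onset /v/, coda /∅/ ok → permitted
[pev] — violates constraint 2: syllable 1 coda /v/ has 1 consonant (> 0) → not permitted
Permitted: [ki], [fa], [ji], [va] → 4.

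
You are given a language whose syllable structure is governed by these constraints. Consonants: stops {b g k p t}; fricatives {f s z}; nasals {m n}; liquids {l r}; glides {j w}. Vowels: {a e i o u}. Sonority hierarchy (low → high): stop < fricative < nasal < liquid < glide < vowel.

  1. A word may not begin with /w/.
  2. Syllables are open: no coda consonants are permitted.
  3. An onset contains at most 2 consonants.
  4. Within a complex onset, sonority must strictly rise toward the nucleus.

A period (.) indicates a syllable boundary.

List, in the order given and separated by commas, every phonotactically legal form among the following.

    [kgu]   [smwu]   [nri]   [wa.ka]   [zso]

[nri]

[kgu] — violates constraint 4: syllable 1 onset /kg/: /k/ (stop, 1) → /g/ (stop, 1) does not rise → phonotactically illegal
[smwu] — violates constraint 3: syllable 1 onset /smw/ has 3 consonants (> 2) → phonotactically illegal
[nri] — σ1 onset /nr/ (3→4 rises), coda /∅/ ok → phonotactically legal
[wa.ka] — violates constraint 1: word begins with /w/ → phonotactically illegal
[zso] — violates constraint 4: syllable 1 onset /zs/: /z/ (fricative, 2) → /s/ (fricative, 2) does not rise → phonotactically illegal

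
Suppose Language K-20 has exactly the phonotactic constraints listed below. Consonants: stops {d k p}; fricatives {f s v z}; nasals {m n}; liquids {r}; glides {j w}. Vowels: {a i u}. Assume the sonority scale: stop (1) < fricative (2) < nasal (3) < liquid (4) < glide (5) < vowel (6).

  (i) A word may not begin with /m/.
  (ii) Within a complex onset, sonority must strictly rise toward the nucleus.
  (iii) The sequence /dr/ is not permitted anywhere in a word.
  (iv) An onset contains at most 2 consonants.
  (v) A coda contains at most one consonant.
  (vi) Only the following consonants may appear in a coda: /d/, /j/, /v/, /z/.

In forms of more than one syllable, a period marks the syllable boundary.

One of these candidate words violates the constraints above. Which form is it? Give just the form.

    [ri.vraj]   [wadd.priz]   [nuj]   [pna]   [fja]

[wadd.priz]

[ri.vraj] — σ1 onset /r/, coda /∅/ ok; σ2 onset /vr/ (2→4 rises), coda /j/ ok → well-formed
[wadd.priz] — violates constraint (v): syllable 1 coda /dd/ has 2 consonants (> 1) → ill-formed
[nuj] — σ1 onset /n/, coda /j/ ok → well-formed
[pna] — σ1 onset /pn/ (1→3 rises), coda /∅/ ok → well-formed
[fja] — σ1 onset /fj/ (2→5 rises), coda /∅/ ok → well-formed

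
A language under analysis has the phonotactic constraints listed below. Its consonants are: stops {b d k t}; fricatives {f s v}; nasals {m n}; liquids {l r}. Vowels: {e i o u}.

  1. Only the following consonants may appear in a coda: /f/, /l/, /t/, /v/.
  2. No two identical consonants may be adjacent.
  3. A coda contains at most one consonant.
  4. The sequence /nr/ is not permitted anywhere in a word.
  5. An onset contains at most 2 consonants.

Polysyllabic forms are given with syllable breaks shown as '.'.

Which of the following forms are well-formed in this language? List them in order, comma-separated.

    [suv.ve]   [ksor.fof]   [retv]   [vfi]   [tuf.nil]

[vfi], [tuf.nil]

[suv.ve] — violates constraint 2: adjacent identical consonants /vv/ → ill-formed
[ksor.fof] — violates constraint 1: syllable 1 coda contains /r/, which is not a licensed coda consonant → ill-formed
[retv] — violates constraint 3: syllable 1 coda /tv/ has 2 consonants (> 1) → ill-formed
[vfi] — σ1 onset /vf/ (2C), coda /∅/ ok → well-formed
[tuf.nil] — σ1 onset /t/, coda /f/ ok; σ2 onset /n/, coda /l/ ok → well-formed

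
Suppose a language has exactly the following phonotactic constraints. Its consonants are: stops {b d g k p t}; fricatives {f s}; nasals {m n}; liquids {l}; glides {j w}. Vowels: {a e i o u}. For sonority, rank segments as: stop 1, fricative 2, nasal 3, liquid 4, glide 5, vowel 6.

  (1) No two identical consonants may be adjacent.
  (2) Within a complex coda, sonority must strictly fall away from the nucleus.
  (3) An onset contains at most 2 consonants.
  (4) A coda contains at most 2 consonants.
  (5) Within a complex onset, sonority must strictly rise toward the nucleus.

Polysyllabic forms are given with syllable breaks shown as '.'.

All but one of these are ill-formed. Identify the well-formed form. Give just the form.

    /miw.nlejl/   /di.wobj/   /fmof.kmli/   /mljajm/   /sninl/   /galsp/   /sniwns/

/miw.nlejl/ — σ1 onset /m/, coda /w/ ok; σ2 onset /nl/ (3→4 rises), coda /jl/ (5→4 falls) ok → well-formed
/di.wobj/ — violates constraint 2: syllable 2 coda /bj/: /b/ (stop, 1) → /j/ (glide, 5) does not fall → ill-formed
/fmof.kmli/ — violates constraint 3: syllable 2 onset /kml/ has 3 consonants (> 2) → ill-formed
/mljajm/ — violates constraint 3: syllable 1 onset /mlj/ has 3 consonants (> 2) → ill-formed
/sninl/ — violates constraint 2: syllable 1 coda /nl/: /n/ (nasal, 3) → /l/ (liquid, 4) does not fall → ill-formed
/galsp/ — violates constraint 4: syllable 1 coda /lsp/ has 3 consonants (> 2) → ill-formed
/sniwns/ — violates constraint 4: syllable 1 coda /wns/ has 3 consonants (> 2) → ill-formed

/miw.nlejl/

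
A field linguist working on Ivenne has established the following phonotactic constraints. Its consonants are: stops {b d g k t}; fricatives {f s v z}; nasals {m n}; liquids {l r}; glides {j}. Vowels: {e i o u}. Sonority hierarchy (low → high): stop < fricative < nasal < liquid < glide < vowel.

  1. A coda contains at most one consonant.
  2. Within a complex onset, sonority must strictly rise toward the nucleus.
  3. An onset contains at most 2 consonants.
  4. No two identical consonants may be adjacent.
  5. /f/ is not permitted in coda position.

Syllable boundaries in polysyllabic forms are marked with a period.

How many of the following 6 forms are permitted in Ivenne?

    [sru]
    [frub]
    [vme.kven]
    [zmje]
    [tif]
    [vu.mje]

[sru] — σ1 onset /sr/ (2→4 rises), coda /∅/ ok → permitted
[frub] — σ1 onset /fr/ (2→4 rises), coda /b/ ok → permitted
[vme.kven] — σ1 onset /vm/ (2→3 rises), coda /∅/ ok; σ2 onset /kv/ (1→2 rises), coda /n/ ok → permitted
[zmje] — violates constraint 3: syllable 1 onset /zmj/ has 3 consonants (> 2) → not permitted
[tif] — violates constraint 5: syllable 1 coda contains /f/ → not permitted
[vu.mje] — σ1 onset /v/, coda /∅/ ok; σ2 onset /mj/ (3→5 rises), coda /∅/ ok → permitted
Permitted: [sru], [frub], [vme.kven], [vu.mje] → 4.

4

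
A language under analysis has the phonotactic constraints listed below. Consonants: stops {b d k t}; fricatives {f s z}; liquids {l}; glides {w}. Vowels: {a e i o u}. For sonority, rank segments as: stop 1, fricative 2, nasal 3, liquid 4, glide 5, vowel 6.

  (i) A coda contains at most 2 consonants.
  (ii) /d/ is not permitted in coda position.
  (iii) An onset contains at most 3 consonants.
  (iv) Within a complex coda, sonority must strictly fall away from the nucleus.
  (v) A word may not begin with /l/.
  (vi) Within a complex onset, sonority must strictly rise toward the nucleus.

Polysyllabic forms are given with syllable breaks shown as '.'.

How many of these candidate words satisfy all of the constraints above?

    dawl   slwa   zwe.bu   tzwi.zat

dawl — σ1 onset /d/, coda /wl/ (5→4 falls) ok → phonotactically legal
slwa — σ1 onset /slw/ (2→4→5 rises), coda /∅/ ok → phonotactically legal
zwe.bu — σ1 onset /zw/ (2→5 rises), coda /∅/ ok; σ2 onset /b/, coda /∅/ ok → phonotactically legal
tzwi.zat — σ1 onset /tzw/ (1→2→5 rises), coda /∅/ ok; σ2 onset /z/, coda /t/ ok → phonotactically legal
Phonotactically legal: dawl, slwa, zwe.bu, tzwi.zat → 4.

4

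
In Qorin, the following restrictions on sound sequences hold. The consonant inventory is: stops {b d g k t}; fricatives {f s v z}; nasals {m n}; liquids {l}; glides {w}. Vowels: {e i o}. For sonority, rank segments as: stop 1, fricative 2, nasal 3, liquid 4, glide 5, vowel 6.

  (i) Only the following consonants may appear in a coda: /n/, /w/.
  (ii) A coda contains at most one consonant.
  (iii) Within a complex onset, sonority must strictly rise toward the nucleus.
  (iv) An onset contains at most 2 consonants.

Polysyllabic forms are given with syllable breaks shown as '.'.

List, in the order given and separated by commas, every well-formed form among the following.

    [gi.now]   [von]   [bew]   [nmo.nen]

[gi.now] — σ1 onset /g/, coda /∅/ ok; σ2 onset /n/, coda /w/ ok → well-formed
[von] — σ1 onset /v/, coda /n/ ok → well-formed
[bew] — σ1 onset /b/, coda /w/ ok → well-formed
[nmo.nen] — violates constraint (iii): syllable 1 onset /nm/: /n/ (nasal, 3) → /m/ (nasal, 3) does not rise → ill-formed

[gi.now], [von], [bew]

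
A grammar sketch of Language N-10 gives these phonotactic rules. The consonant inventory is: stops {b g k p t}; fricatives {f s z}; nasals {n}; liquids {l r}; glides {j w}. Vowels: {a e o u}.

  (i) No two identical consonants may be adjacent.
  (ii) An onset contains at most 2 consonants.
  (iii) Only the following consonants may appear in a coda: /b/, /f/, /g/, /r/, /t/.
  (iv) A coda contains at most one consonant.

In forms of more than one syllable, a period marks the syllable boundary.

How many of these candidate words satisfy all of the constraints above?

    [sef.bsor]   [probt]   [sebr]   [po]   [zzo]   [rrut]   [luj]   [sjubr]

2

[sef.bsor] — σ1 onset /s/, coda /f/ ok; σ2 onset /bs/ (2C), coda /r/ ok → permitted
[probt] — violates constraint (iv): syllable 1 coda /bt/ has 2 consonants (> 1) → not permitted
[sebr] — violates constraint (iv): syllable 1 coda /br/ has 2 consonants (> 1) → not permitted
[po] — σ1 onset /p/, coda /∅/ ok → permitted
[zzo] — violates constraint (i): adjacent identical consonants /zz/ → not permitted
[rrut] — violates constraint (i): adjacent identical consonants /rr/ → not permitted
[luj] — violates constraint (iii): syllable 1 coda contains /j/, which is not a licensed coda consonant → not permitted
[sjubr] — violates constraint (iv): syllable 1 coda /br/ has 2 consonants (> 1) → not permitted
Permitted: [sef.bsor], [po] → 2.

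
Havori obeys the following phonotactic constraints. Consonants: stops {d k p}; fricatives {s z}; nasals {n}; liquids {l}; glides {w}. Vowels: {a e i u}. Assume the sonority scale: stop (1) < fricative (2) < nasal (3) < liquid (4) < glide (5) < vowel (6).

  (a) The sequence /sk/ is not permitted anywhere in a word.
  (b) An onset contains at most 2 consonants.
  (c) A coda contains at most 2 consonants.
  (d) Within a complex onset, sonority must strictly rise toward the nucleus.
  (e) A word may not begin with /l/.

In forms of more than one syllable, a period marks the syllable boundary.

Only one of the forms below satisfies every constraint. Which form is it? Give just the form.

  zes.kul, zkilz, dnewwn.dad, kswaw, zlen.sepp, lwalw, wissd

zlen.sepp

zes.kul — violates constraint (a): contains banned sequence /sk/ → not permitted
zkilz — violates constraint (d): syllable 1 onset /zk/: /z/ (fricative, 2) → /k/ (stop, 1) does not rise → not permitted
dnewwn.dad — violates constraint (c): syllable 1 coda /wwn/ has 3 consonants (> 2) → not permitted
kswaw — violates constraint (b): syllable 1 onset /ksw/ has 3 consonants (> 2) → not permitted
zlen.sepp — σ1 onset /zl/ (2→4 rises), coda /n/ ok; σ2 onset /s/, coda /pp/ (2C) ok → permitted
lwalw — violates constraint (e): word begins with /l/ → not permitted
wissd — violates constraint (c): syllable 1 coda /ssd/ has 3 consonants (> 2) → not permitted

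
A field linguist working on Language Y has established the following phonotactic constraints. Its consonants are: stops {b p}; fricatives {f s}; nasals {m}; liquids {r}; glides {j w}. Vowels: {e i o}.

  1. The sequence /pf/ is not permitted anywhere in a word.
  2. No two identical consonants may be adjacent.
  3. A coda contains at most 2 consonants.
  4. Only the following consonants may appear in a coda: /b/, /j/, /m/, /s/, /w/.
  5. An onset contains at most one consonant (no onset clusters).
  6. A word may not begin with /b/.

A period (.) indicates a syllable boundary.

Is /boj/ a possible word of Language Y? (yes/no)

/boj/ — violates constraint 6: word begins with /b/ → not permitted

no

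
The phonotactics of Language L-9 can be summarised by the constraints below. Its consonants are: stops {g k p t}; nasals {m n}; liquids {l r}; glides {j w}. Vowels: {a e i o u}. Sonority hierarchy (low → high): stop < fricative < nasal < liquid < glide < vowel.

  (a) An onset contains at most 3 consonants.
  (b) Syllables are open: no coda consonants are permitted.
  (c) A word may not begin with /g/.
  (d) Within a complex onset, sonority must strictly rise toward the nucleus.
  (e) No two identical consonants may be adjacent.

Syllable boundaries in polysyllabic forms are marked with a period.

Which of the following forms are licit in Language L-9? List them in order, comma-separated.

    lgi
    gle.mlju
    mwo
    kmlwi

lgi — violates constraint (d): syllable 1 onset /lg/: /l/ (liquid, 4) → /g/ (stop, 1) does not rise → illicit
gle.mlju — violates constraint (c): word begins with /g/ → illicit
mwo — σ1 onset /mw/ (3→5 rises), coda /∅/ ok → licit
kmlwi — violates constraint (a): syllable 1 onset /kmlw/ has 4 consonants (> 3) → illicit

mwo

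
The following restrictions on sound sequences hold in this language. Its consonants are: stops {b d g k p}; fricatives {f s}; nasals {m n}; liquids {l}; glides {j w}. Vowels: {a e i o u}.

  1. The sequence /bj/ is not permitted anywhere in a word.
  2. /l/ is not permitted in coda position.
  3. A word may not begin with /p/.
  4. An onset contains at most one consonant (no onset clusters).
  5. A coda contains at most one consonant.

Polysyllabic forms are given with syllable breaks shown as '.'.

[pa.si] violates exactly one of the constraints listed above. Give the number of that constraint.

3

[pa.si]: word begins with /p/.
This is a violation of constraint 3: "A word may not begin with /p/."
The remaining constraints (1, 2, 4, 5) are satisfied.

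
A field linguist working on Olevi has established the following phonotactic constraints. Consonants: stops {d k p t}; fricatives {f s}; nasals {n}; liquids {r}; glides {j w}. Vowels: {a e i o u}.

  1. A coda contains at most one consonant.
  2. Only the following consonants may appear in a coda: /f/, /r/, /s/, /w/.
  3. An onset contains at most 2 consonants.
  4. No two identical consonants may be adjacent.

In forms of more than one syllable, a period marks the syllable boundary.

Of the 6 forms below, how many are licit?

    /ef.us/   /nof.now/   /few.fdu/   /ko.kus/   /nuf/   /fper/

/ef.us/ — σ1 onset /∅/, coda /f/ ok; σ2 onset /∅/, coda /s/ ok → licit
/nof.now/ — σ1 onset /n/, coda /f/ ok; σ2 onset /n/, coda /w/ ok → licit
/few.fdu/ — σ1 onset /f/, coda /w/ ok; σ2 onset /fd/ (2C), coda /∅/ ok → licit
/ko.kus/ — σ1 onset /k/, coda /∅/ ok; σ2 onset /k/, coda /s/ ok → licit
/nuf/ — σ1 onset /n/, coda /f/ ok → licit
/fper/ — σ1 onset /fp/ (2C), coda /r/ ok → licit
Licit: /ef.us/, /nof.now/, /few.fdu/, /ko.kus/, /nuf/, /fper/ → 6.

6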